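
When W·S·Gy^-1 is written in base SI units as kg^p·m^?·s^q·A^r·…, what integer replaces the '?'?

W = J/s (power = energy per time),
    = kg·m²·s⁻³.
S = 1/Ω (conductance is reciprocal resistance),
    = kg⁻¹·m⁻²·s³·A².
Gy = J/kg (absorbed dose = energy per mass),
    = m²·s⁻².
So Gy⁻¹ = m⁻²·s².
Combining: W·S·Gy⁻¹ = (kg·m²·s⁻³) · (kg⁻¹·m⁻²·s³·A²) · (m⁻²·s²) = m⁻²·s²·A².
The exponent of m is -2.

-2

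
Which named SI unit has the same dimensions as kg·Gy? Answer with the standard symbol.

Gy = m²·s⁻².
Combining: kg·Gy = kg · (m²·s⁻²) = kg·m²·s⁻².
kg·m²·s⁻² is the base-SI form of the joule.

J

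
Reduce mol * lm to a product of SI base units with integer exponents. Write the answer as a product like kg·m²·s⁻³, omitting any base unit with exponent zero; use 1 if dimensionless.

lm = cd.
Combining: mol·lm = mol · cd = mol·cd.

mol·cd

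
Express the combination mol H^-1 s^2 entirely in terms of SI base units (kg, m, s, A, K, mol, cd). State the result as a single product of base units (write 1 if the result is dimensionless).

H = Wb/A (inductance = flux per current),
    = kg·m²·s⁻²·A⁻².
So H⁻¹ = kg⁻¹·m⁻²·s²·A².
Combining: mol·H⁻¹·s² = mol · (kg⁻¹·m⁻²·s²·A²) · s² = kg⁻¹·m⁻²·s⁴·A²·mol.

kg⁻¹·m⁻²·s⁴·A²·mol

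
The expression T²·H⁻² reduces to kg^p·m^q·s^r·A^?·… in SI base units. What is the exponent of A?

T = Wb/m² (flux density = flux per area),
    = kg·s⁻²·A⁻¹.
So T² = kg²·s⁻⁴·A⁻².
H = Wb/A (inductance = flux per current),
    = kg·m²·s⁻²·A⁻².
So H⁻² = kg⁻²·m⁻⁴·s⁴·A⁴.
Combining: T²·H⁻² = (kg²·s⁻⁴·A⁻²) · (kg⁻²·m⁻⁴·s⁴·A⁴) = m⁻⁴·A².
The exponent of A is 2.

2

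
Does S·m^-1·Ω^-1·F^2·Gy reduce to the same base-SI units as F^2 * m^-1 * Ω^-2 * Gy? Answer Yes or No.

Yes

Left side:
  S = 1/Ω (conductance is reciprocal resistance),
      = kg⁻¹·m⁻²·s³·A².
  Ω = V/A (resistance = voltage per current),
      = kg·m²·s⁻³·A⁻².
  So Ω⁻¹ = kg⁻¹·m⁻²·s³·A².
  F = C/V (capacitance = charge per voltage),
      = A·s/(kg·m²·s⁻³·A⁻¹) (substituting C and V),
      = kg⁻¹·m⁻²·s⁴·A².
  So F² = kg⁻²·m⁻⁴·s⁸·A⁴.
  Gy = J/kg (absorbed dose = energy per mass),
      = m²·s⁻².
  Combining: S·m⁻¹·Ω⁻¹·F²·Gy = (kg⁻¹·m⁻²·s³·A²) · m⁻¹ · (kg⁻¹·m⁻²·s³·A²) · (kg⁻²·m⁻⁴·s⁸·A⁴) · (m²·s⁻²) = kg⁻⁴·m⁻⁷·s¹²·A⁸.
Right side:
  F = C/V (capacitance = charge per voltage),
      = A·s/(kg·m²·s⁻³·A⁻¹) (substituting C and V),
      = kg⁻¹·m⁻²·s⁴·A².
  So F² = kg⁻²·m⁻⁴·s⁸·A⁴.
  Ω = V/A (resistance = voltage per current),
      = kg·m²·s⁻³·A⁻².
  So Ω⁻² = kg⁻²·m⁻⁴·s⁶·A⁴.
  Gy = J/kg (absorbed dose = energy per mass),
      = m²·s⁻².
  Combining: F²·m⁻¹·Ω⁻²·Gy = (kg⁻²·m⁻⁴·s⁸·A⁴) · m⁻¹ · (kg⁻²·m⁻⁴·s⁶·A⁴) · (m²·s⁻²) = kg⁻⁴·m⁻⁷·s¹²·A⁸.
Both reduce to kg⁻⁴·m⁻⁷·s¹²·A⁸.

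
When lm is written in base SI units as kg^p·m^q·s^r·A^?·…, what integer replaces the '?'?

lm = cd·sr = cd (luminous flux; sr is dimensionless).
The exponent of A is 0.

0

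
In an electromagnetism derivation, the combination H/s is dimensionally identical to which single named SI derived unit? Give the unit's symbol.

Ω

H = Wb/A (inductance = flux per current),
    = kg·m²·s⁻²·A⁻².
Combining: s⁻¹·H = s⁻¹ · (kg·m²·s⁻²·A⁻²) = kg·m²·s⁻³·A⁻².
kg·m²·s⁻³·A⁻² is the base-SI form of the ohm.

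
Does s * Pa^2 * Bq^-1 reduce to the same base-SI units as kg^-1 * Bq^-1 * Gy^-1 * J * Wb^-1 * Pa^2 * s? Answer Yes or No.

Left side:
  Pa = N/m² (pressure = force per area),
      = kg·m⁻¹·s⁻².
  So Pa² = kg²·m⁻²·s⁻⁴.
  Bq = 1/s = s⁻¹ (activity is decays per second).
  So Bq⁻¹ = s.
  Combining: s·Pa²·Bq⁻¹ = s · (kg²·m⁻²·s⁻⁴) · s = kg²·m⁻²·s⁻².
Right side:
  Bq = 1/s = s⁻¹ (activity is decays per second).
  So Bq⁻¹ = s.
  Gy = J/kg (absorbed dose = energy per mass),
      = m²·s⁻².
  So Gy⁻¹ = m⁻²·s².
  J = N·m (work = force × distance),
      = kg·m²·s⁻².
  Wb = V·s (flux: a volt is a weber per second),
      = kg·m²·s⁻²·A⁻¹.
  So Wb⁻¹ = kg⁻¹·m⁻²·s²·A.
  Pa = N/m² (pressure = force per area),
      = kg·m⁻¹·s⁻².
  So Pa² = kg²·m⁻²·s⁻⁴.
  Combining: kg⁻¹·Bq⁻¹·Gy⁻¹·J·Wb⁻¹·Pa²·s = kg⁻¹ · s · (m⁻²·s²) · (kg·m²·s⁻²) · (kg⁻¹·m⁻²·s²·A) · (kg²·m⁻²·s⁻⁴) · s = kg·m⁻⁴·A.
Left is kg²·m⁻²·s⁻²; right is kg·m⁻⁴·A — different.

No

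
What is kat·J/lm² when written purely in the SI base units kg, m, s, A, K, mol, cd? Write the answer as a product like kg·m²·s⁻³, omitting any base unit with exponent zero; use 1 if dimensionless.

kg·m²·s⁻³·mol·cd⁻²

lm = cd·sr = cd (luminous flux; sr is dimensionless).
So lm⁻² = cd⁻².
kat = mol/s = s⁻¹·mol (catalytic activity).
J = N·m (work = force × distance),
    = kg·m²·s⁻².
Combining: lm⁻²·kat·J = cd⁻² · (s⁻¹·mol) · (kg·m²·s⁻²) = kg·m²·s⁻³·mol·cd⁻².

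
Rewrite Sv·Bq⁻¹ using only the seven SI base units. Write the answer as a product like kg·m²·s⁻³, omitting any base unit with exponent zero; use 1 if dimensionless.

Sv = J/kg (equivalent dose = energy per mass),
    = m²·s⁻².
Bq = 1/s = s⁻¹ (activity is decays per second).
So Bq⁻¹ = s.
Combining: Sv·Bq⁻¹ = (m²·s⁻²) · s = m²·s⁻¹.

m²·s⁻¹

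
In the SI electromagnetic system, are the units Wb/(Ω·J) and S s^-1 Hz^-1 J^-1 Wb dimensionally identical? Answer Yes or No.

Yes

Left side:
  Ω = V/A (resistance = voltage per current),
      = kg·m²·s⁻³·A⁻².
  So Ω⁻¹ = kg⁻¹·m⁻²·s³·A².
  J = N·m (work = force × distance),
      = kg·m²·s⁻².
  So J⁻¹ = kg⁻¹·m⁻²·s².
  Wb = V·s (flux: a volt is a weber per second),
      = kg·m²·s⁻²·A⁻¹.
  Combining: Ω⁻¹·J⁻¹·Wb = (kg⁻¹·m⁻²·s³·A²) · (kg⁻¹·m⁻²·s²) · (kg·m²·s⁻²·A⁻¹) = kg⁻¹·m⁻²·s³·A.
Right side:
  S = kg⁻¹·m⁻²·s³·A².
  Hz = s⁻¹.
  So Hz⁻¹ = s.
  J = kg·m²·s⁻².
  So J⁻¹ = kg⁻¹·m⁻²·s².
  Wb = kg·m²·s⁻²·A⁻¹.
  Combining: S·s⁻¹·Hz⁻¹·J⁻¹·Wb = (kg⁻¹·m⁻²·s³·A²) · s⁻¹ · s · (kg⁻¹·m⁻²·s²) · (kg·m²·s⁻²·A⁻¹) = kg⁻¹·m⁻²·s³·A.
Both reduce to kg⁻¹·m⁻²·s³·A.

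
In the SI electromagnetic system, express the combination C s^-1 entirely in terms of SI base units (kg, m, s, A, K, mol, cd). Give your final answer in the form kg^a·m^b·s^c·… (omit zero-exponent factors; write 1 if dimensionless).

A

C = A·s = s·A (charge = current × time).
Combining: C·s⁻¹ = (s·A) · s⁻¹ = A.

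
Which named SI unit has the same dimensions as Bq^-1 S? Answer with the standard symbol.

Bq = s⁻¹.
So Bq⁻¹ = s.
S = kg⁻¹·m⁻²·s³·A².
Combining: Bq⁻¹·S = s · (kg⁻¹·m⁻²·s³·A²) = kg⁻¹·m⁻²·s⁴·A².
kg⁻¹·m⁻²·s⁴·A² is the base-SI form of the farad.

F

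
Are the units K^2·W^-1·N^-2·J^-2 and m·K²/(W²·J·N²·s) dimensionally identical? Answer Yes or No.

Left side:
  W = J/s (power = energy per time),
      = kg·m²·s⁻³.
  So W⁻¹ = kg⁻¹·m⁻²·s³.
  N = kg·m/s² = kg·m·s⁻² (force = mass × acceleration).
  So N⁻² = kg⁻²·m⁻²·s⁴.
  J = N·m (work = force × distance),
      = kg·m²·s⁻².
  So J⁻² = kg⁻²·m⁻⁴·s⁴.
  Combining: K²·W⁻¹·N⁻²·J⁻² = K² · (kg⁻¹·m⁻²·s³) · (kg⁻²·m⁻²·s⁴) · (kg⁻²·m⁻⁴·s⁴) = kg⁻⁵·m⁻⁸·s¹¹·K².
Right side:
  W = J/s (power = energy per time),
      = kg·m²·s⁻³.
  So W⁻² = kg⁻²·m⁻⁴·s⁶.
  J = N·m (work = force × distance),
      = kg·m²·s⁻².
  So J⁻¹ = kg⁻¹·m⁻²·s².
  N = kg·m/s² = kg·m·s⁻² (force = mass × acceleration).
  So N⁻² = kg⁻²·m⁻²·s⁴.
  Combining: m·W⁻²·K²·J⁻¹·N⁻²·s⁻¹ = m · (kg⁻²·m⁻⁴·s⁶) · K² · (kg⁻¹·m⁻²·s²) · (kg⁻²·m⁻²·s⁴) · s⁻¹ = kg⁻⁵·m⁻⁷·s¹¹·K².
Left is kg⁻⁵·m⁻⁸·s¹¹·K²; right is kg⁻⁵·m⁻⁷·s¹¹·K² — different.

No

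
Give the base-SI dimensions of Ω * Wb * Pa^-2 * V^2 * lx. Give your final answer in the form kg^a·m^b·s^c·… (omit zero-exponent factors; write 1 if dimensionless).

Ω = kg·m²·s⁻³·A⁻².
Wb = kg·m²·s⁻²·A⁻¹.
Pa = kg·m⁻¹·s⁻².
So Pa⁻² = kg⁻²·m²·s⁴.
V = kg·m²·s⁻³·A⁻¹.
So V² = kg²·m⁴·s⁻⁶·A⁻².
lx = m⁻²·cd.
Combining: Ω·Wb·Pa⁻²·V²·lx = (kg·m²·s⁻³·A⁻²) · (kg·m²·s⁻²·A⁻¹) · (kg⁻²·m²·s⁴) · (kg²·m⁴·s⁻⁶·A⁻²) · (m⁻²·cd) = kg²·m⁸·s⁻⁷·A⁻⁵·cd.

kg²·m⁸·s⁻⁷·A⁻⁵·cd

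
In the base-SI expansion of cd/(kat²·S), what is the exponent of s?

-1

kat = mol/s = s⁻¹·mol (catalytic activity).
So kat⁻² = s²·mol⁻².
S = 1/Ω (conductance is reciprocal resistance),
    = kg⁻¹·m⁻²·s³·A².
So S⁻¹ = kg·m²·s⁻³·A⁻².
Combining: kat⁻²·cd·S⁻¹ = (s²·mol⁻²) · cd · (kg·m²·s⁻³·A⁻²) = kg·m²·s⁻¹·A⁻²·mol⁻²·cd.
The exponent of s is -1.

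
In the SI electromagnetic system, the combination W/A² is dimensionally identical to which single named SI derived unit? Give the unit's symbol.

W = J/s (power = energy per time),
    = kg·m²·s⁻³.
Combining: A⁻²·W = A⁻² · (kg·m²·s⁻³) = kg·m²·s⁻³·A⁻².
kg·m²·s⁻³·A⁻² is the base-SI form of the ohm.

Ω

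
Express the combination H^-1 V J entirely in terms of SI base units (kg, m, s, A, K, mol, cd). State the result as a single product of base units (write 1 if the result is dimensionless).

H = kg·m²·s⁻²·A⁻².
So H⁻¹ = kg⁻¹·m⁻²·s²·A².
V = kg·m²·s⁻³·A⁻¹.
J = kg·m²·s⁻².
Combining: H⁻¹·V·J = (kg⁻¹·m⁻²·s²·A²) · (kg·m²·s⁻³·A⁻¹) · (kg·m²·s⁻²) = kg·m²·s⁻³·A.

kg·m²·s⁻³·A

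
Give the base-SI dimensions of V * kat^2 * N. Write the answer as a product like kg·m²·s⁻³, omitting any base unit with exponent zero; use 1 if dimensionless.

V = W/A (potential = power per current),
    = kg·m²·s⁻³·A⁻¹.
kat = mol/s = s⁻¹·mol (catalytic activity).
So kat² = s⁻²·mol².
N = kg·m/s² = kg·m·s⁻² (force = mass × acceleration).
Combining: V·kat²·N = (kg·m²·s⁻³·A⁻¹) · (s⁻²·mol²) · (kg·m·s⁻²) = kg²·m³·s⁻⁷·A⁻¹·mol².

kg²·m³·s⁻⁷·A⁻¹·mol²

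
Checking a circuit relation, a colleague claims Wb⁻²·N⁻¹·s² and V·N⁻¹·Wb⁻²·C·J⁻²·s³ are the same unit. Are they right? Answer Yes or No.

Left side:
  Wb = V·s (flux: a volt is a weber per second),
      = kg·m²·s⁻²·A⁻¹.
  So Wb⁻² = kg⁻²·m⁻⁴·s⁴·A².
  N = kg·m/s² = kg·m·s⁻² (force = mass × acceleration).
  So N⁻¹ = kg⁻¹·m⁻¹·s².
  Combining: Wb⁻²·N⁻¹·s² = (kg⁻²·m⁻⁴·s⁴·A²) · (kg⁻¹·m⁻¹·s²) · s² = kg⁻³·m⁻⁵·s⁸·A².
Right side:
  V = W/A (potential = power per current),
      = kg·m²·s⁻³·A⁻¹.
  N = kg·m/s² = kg·m·s⁻² (force = mass × acceleration).
  So N⁻¹ = kg⁻¹·m⁻¹·s².
  Wb = V·s (flux: a volt is a weber per second),
      = kg·m²·s⁻²·A⁻¹.
  So Wb⁻² = kg⁻²·m⁻⁴·s⁴·A².
  C = A·s = s·A (charge = current × time).
  J = N·m (work = force × distance),
      = kg·m²·s⁻².
  So J⁻² = kg⁻²·m⁻⁴·s⁴.
  Combining: V·N⁻¹·Wb⁻²·C·J⁻²·s³ = (kg·m²·s⁻³·A⁻¹) · (kg⁻¹·m⁻¹·s²) · (kg⁻²·m⁻⁴·s⁴·A²) · (s·A) · (kg⁻²·m⁻⁴·s⁴) · s³ = kg⁻⁴·m⁻⁷·s¹¹·A².
Left is kg⁻³·m⁻⁵·s⁸·A²; right is kg⁻⁴·m⁻⁷·s¹¹·A² — different.

No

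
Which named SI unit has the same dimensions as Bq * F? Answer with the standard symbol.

Bq = 1/s = s⁻¹ (activity is decays per second).
F = C/V (capacitance = charge per voltage),
    = A·s/(kg·m²·s⁻³·A⁻¹) (substituting C and V),
    = kg⁻¹·m⁻²·s⁴·A².
Combining: Bq·F = s⁻¹ · (kg⁻¹·m⁻²·s⁴·A²) = kg⁻¹·m⁻²·s³·A².
kg⁻¹·m⁻²·s³·A² is the base-SI form of the siemens.

S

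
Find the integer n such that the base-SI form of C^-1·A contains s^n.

C = A·s = s·A (charge = current × time).
So C⁻¹ = s⁻¹·A⁻¹.
Combining: C⁻¹·A = (s⁻¹·A⁻¹) · A = s⁻¹.
The exponent of s is -1.

-1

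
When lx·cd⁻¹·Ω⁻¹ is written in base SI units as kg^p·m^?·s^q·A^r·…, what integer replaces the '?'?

-4

lx = lm/m² (illuminance = luminous flux per area),
    = m⁻²·cd.
Ω = V/A (resistance = voltage per current),
    = kg·m²·s⁻³·A⁻².
So Ω⁻¹ = kg⁻¹·m⁻²·s³·A².
Combining: lx·cd⁻¹·Ω⁻¹ = (m⁻²·cd) · cd⁻¹ · (kg⁻¹·m⁻²·s³·A²) = kg⁻¹·m⁻⁴·s³·A².
The exponent of m is -4.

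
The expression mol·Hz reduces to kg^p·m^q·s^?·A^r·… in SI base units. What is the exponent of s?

Hz = s⁻¹.
Combining: mol·Hz = mol · s⁻¹ = s⁻¹·mol.
The exponent of s is -1.

-1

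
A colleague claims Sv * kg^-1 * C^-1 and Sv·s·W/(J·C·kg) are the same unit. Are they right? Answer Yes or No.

Yes

Left side:
  Sv = J/kg (equivalent dose = energy per mass),
      = m²·s⁻².
  C = A·s = s·A (charge = current × time).
  So C⁻¹ = s⁻¹·A⁻¹.
  Combining: Sv·kg⁻¹·C⁻¹ = (m²·s⁻²) · kg⁻¹ · (s⁻¹·A⁻¹) = kg⁻¹·m²·s⁻³·A⁻¹.
Right side:
  J = N·m (work = force × distance),
      = kg·m²·s⁻².
  So J⁻¹ = kg⁻¹·m⁻²·s².
  Sv = J/kg (equivalent dose = energy per mass),
      = m²·s⁻².
  W = J/s (power = energy per time),
      = kg·m²·s⁻³.
  C = A·s = s·A (charge = current × time).
  So C⁻¹ = s⁻¹·A⁻¹.
  Combining: J⁻¹·Sv·s·W·C⁻¹·kg⁻¹ = (kg⁻¹·m⁻²·s²) · (m²·s⁻²) · s · (kg·m²·s⁻³) · (s⁻¹·A⁻¹) · kg⁻¹ = kg⁻¹·m²·s⁻³·A⁻¹.
Both reduce to kg⁻¹·m²·s⁻³·A⁻¹.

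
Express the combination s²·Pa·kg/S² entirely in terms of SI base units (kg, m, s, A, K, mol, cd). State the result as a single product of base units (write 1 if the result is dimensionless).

Pa = kg·m⁻¹·s⁻².
S = kg⁻¹·m⁻²·s³·A².
So S⁻² = kg²·m⁴·s⁻⁶·A⁻⁴.
Combining: s²·Pa·kg·S⁻² = s² · (kg·m⁻¹·s⁻²) · kg · (kg²·m⁴·s⁻⁶·A⁻⁴) = kg⁴·m³·s⁻⁶·A⁻⁴.

kg⁴·m³·s⁻⁶·A⁻⁴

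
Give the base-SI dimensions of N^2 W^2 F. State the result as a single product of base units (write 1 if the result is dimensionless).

kg³·m⁴·s⁻⁶·A²

N = kg·m/s² = kg·m·s⁻² (force = mass × acceleration).
So N² = kg²·m²·s⁻⁴.
W = J/s (power = energy per time),
    = kg·m²·s⁻³.
So W² = kg²·m⁴·s⁻⁶.
F = C/V (capacitance = charge per voltage),
    = A·s/(kg·m²·s⁻³·A⁻¹) (substituting C and V),
    = kg⁻¹·m⁻²·s⁴·A².
Combining: N²·W²·F = (kg²·m²·s⁻⁴) · (kg²·m⁴·s⁻⁶) · (kg⁻¹·m⁻²·s⁴·A²) = kg³·m⁴·s⁻⁶·A².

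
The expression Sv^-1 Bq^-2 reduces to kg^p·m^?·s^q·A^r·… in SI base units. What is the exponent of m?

Sv = J/kg (equivalent dose = energy per mass),
    = m²·s⁻².
So Sv⁻¹ = m⁻²·s².
Bq = 1/s = s⁻¹ (activity is decays per second).
So Bq⁻² = s².
Combining: Sv⁻¹·Bq⁻² = (m⁻²·s²) · s² = m⁻²·s⁴.
The exponent of m is -2.

-2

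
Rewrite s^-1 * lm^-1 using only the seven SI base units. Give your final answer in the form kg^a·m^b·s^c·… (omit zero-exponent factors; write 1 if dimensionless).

s⁻¹·cd⁻¹

lm = cd·sr = cd (luminous flux; sr is dimensionless).
So lm⁻¹ = cd⁻¹.
Combining: s⁻¹·lm⁻¹ = s⁻¹ · cd⁻¹ = s⁻¹·cd⁻¹.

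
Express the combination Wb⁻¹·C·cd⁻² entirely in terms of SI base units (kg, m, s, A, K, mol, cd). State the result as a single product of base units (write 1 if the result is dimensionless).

kg⁻¹·m⁻²·s³·A²·cd⁻²

Wb = kg·m²·s⁻²·A⁻¹.
So Wb⁻¹ = kg⁻¹·m⁻²·s²·A.
C = s·A.
Combining: Wb⁻¹·C·cd⁻² = (kg⁻¹·m⁻²·s²·A) · (s·A) · cd⁻² = kg⁻¹·m⁻²·s³·A²·cd⁻².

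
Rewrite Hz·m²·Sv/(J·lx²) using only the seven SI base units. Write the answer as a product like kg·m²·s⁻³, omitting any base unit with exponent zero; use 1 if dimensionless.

Hz = s⁻¹.
J = kg·m²·s⁻².
So J⁻¹ = kg⁻¹·m⁻²·s².
Sv = m²·s⁻².
lx = m⁻²·cd.
So lx⁻² = m⁴·cd⁻².
Combining: Hz·J⁻¹·m²·Sv·lx⁻² = s⁻¹ · (kg⁻¹·m⁻²·s²) · m² · (m²·s⁻²) · (m⁴·cd⁻²) = kg⁻¹·m⁶·s⁻¹·cd⁻².

kg⁻¹·m⁶·s⁻¹·cd⁻²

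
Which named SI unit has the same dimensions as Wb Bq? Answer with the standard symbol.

V

Wb = kg·m²·s⁻²·A⁻¹.
Bq = s⁻¹.
Combining: Wb·Bq = (kg·m²·s⁻²·A⁻¹) · s⁻¹ = kg·m²·s⁻³·A⁻¹.
kg·m²·s⁻³·A⁻¹ is the base-SI form of the volt.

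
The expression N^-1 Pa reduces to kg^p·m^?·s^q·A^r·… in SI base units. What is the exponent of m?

N = kg·m/s² = kg·m·s⁻² (force = mass × acceleration).
So N⁻¹ = kg⁻¹·m⁻¹·s².
Pa = N/m² (pressure = force per area),
    = kg·m⁻¹·s⁻².
Combining: N⁻¹·Pa = (kg⁻¹·m⁻¹·s²) · (kg·m⁻¹·s⁻²) = m⁻².
The exponent of m is -2.

-2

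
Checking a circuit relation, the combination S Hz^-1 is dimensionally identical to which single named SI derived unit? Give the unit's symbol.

F

S = kg⁻¹·m⁻²·s³·A².
Hz = s⁻¹.
So Hz⁻¹ = s.
Combining: S·Hz⁻¹ = (kg⁻¹·m⁻²·s³·A²) · s = kg⁻¹·m⁻²·s⁴·A².
kg⁻¹·m⁻²·s⁴·A² is the base-SI form of the farad.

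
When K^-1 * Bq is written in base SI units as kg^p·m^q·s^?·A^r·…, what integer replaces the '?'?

Bq = s⁻¹.
Combining: K⁻¹·Bq = K⁻¹ · s⁻¹ = s⁻¹·K⁻¹.
The exponent of s is -1.

-1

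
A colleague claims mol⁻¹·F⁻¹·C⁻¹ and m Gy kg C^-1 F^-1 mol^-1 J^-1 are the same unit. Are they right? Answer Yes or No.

Left side:
  F = kg⁻¹·m⁻²·s⁴·A².
  So F⁻¹ = kg·m²·s⁻⁴·A⁻².
  C = s·A.
  So C⁻¹ = s⁻¹·A⁻¹.
  Combining: mol⁻¹·F⁻¹·C⁻¹ = mol⁻¹ · (kg·m²·s⁻⁴·A⁻²) · (s⁻¹·A⁻¹) = kg·m²·s⁻⁵·A⁻³·mol⁻¹.
Right side:
  Gy = J/kg (absorbed dose = energy per mass),
      = m²·s⁻².
  C = A·s = s·A (charge = current × time).
  So C⁻¹ = s⁻¹·A⁻¹.
  F = C/V (capacitance = charge per voltage),
      = A·s/(kg·m²·s⁻³·A⁻¹) (substituting C and V),
      = kg⁻¹·m⁻²·s⁴·A².
  So F⁻¹ = kg·m²·s⁻⁴·A⁻².
  J = N·m (work = force × distance),
      = kg·m²·s⁻².
  So J⁻¹ = kg⁻¹·m⁻²·s².
  Combining: m·Gy·kg·C⁻¹·F⁻¹·mol⁻¹·J⁻¹ = m · (m²·s⁻²) · kg · (s⁻¹·A⁻¹) · (kg·m²·s⁻⁴·A⁻²) · mol⁻¹ · (kg⁻¹·m⁻²·s²) = kg·m³·s⁻⁵·A⁻³·mol⁻¹.
Left is kg·m²·s⁻⁵·A⁻³·mol⁻¹; right is kg·m³·s⁻⁵·A⁻³·mol⁻¹ — different.

No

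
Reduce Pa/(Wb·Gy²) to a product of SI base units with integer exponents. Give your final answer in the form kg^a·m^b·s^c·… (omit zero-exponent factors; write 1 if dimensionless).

m⁻⁷·s⁴·A

Wb = V·s (flux: a volt is a weber per second),
    = kg·m²·s⁻²·A⁻¹.
So Wb⁻¹ = kg⁻¹·m⁻²·s²·A.
Gy = J/kg (absorbed dose = energy per mass),
    = m²·s⁻².
So Gy⁻² = m⁻⁴·s⁴.
Pa = N/m² (pressure = force per area),
    = kg·m⁻¹·s⁻².
Combining: Wb⁻¹·Gy⁻²·Pa = (kg⁻¹·m⁻²·s²·A) · (m⁻⁴·s⁴) · (kg·m⁻¹·s⁻²) = m⁻⁷·s⁴·A.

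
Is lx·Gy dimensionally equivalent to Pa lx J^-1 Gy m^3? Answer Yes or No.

Yes

Left side:
  lx = lm/m² (illuminance = luminous flux per area),
      = m⁻²·cd.
  Gy = J/kg (absorbed dose = energy per mass),
      = m²·s⁻².
  Combining: lx·Gy = (m⁻²·cd) · (m²·s⁻²) = s⁻²·cd.
Right side:
  Pa = N/m² (pressure = force per area),
      = kg·m⁻¹·s⁻².
  lx = lm/m² (illuminance = luminous flux per area),
      = m⁻²·cd.
  J = N·m (work = force × distance),
      = kg·m²·s⁻².
  So J⁻¹ = kg⁻¹·m⁻²·s².
  Gy = J/kg (absorbed dose = energy per mass),
      = m²·s⁻².
  Combining: Pa·lx·J⁻¹·Gy·m³ = (kg·m⁻¹·s⁻²) · (m⁻²·cd) · (kg⁻¹·m⁻²·s²) · (m²·s⁻²) · m³ = s⁻²·cd.
Both reduce to s⁻²·cd.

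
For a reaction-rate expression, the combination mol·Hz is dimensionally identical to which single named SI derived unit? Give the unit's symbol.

kat

Hz = s⁻¹.
Combining: mol·Hz = mol · s⁻¹ = s⁻¹·mol.
s⁻¹·mol is the base-SI form of the katal.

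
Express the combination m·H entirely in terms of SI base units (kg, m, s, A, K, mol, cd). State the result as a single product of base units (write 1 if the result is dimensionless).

H = kg·m²·s⁻²·A⁻².
Combining: m·H = m · (kg·m²·s⁻²·A⁻²) = kg·m³·s⁻²·A⁻².

kg·m³·s⁻²·A⁻²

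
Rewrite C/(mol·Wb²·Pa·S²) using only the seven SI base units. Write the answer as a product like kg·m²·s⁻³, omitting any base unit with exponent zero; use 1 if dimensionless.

C = A·s = s·A (charge = current × time).
Wb = V·s (flux: a volt is a weber per second),
    = kg·m²·s⁻²·A⁻¹.
So Wb⁻² = kg⁻²·m⁻⁴·s⁴·A².
Pa = N/m² (pressure = force per area),
    = kg·m⁻¹·s⁻².
So Pa⁻¹ = kg⁻¹·m·s².
S = 1/Ω (conductance is reciprocal resistance),
    = kg⁻¹·m⁻²·s³·A².
So S⁻² = kg²·m⁴·s⁻⁶·A⁻⁴.
Combining: mol⁻¹·C·Wb⁻²·Pa⁻¹·S⁻² = mol⁻¹ · (s·A) · (kg⁻²·m⁻⁴·s⁴·A²) · (kg⁻¹·m·s²) · (kg²·m⁴·s⁻⁶·A⁻⁴) = kg⁻¹·m·s·A⁻¹·mol⁻¹.

kg⁻¹·m·s·A⁻¹·mol⁻¹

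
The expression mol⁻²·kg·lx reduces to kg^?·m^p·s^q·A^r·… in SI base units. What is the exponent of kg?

1

lx = lm/m² (illuminance = luminous flux per area),
    = m⁻²·cd.
Combining: mol⁻²·kg·lx = mol⁻² · kg · (m⁻²·cd) = kg·m⁻²·mol⁻²·cd.
The exponent of kg is 1.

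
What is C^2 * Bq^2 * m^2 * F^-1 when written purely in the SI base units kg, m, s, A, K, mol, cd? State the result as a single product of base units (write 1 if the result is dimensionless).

kg·m⁴·s⁻⁴

C = A·s = s·A (charge = current × time).
So C² = s²·A².
Bq = 1/s = s⁻¹ (activity is decays per second).
So Bq² = s⁻².
F = C/V (capacitance = charge per voltage),
    = A·s/(kg·m²·s⁻³·A⁻¹) (substituting C and V),
    = kg⁻¹·m⁻²·s⁴·A².
So F⁻¹ = kg·m²·s⁻⁴·A⁻².
Combining: C²·Bq²·m²·F⁻¹ = (s²·A²) · s⁻² · m² · (kg·m²·s⁻⁴·A⁻²) = kg·m⁴·s⁻⁴.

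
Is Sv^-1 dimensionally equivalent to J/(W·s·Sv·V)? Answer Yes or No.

Left side:
  Sv = m²·s⁻².
  So Sv⁻¹ = m⁻²·s².
Right side:
  W = kg·m²·s⁻³.
  So W⁻¹ = kg⁻¹·m⁻²·s³.
  Sv = m²·s⁻².
  So Sv⁻¹ = m⁻²·s².
  J = kg·m²·s⁻².
  V = kg·m²·s⁻³·A⁻¹.
  So V⁻¹ = kg⁻¹·m⁻²·s³·A.
  Combining: W⁻¹·s⁻¹·Sv⁻¹·J·V⁻¹ = (kg⁻¹·m⁻²·s³) · s⁻¹ · (m⁻²·s²) · (kg·m²·s⁻²) · (kg⁻¹·m⁻²·s³·A) = kg⁻¹·m⁻⁴·s⁵·A.
Left is m⁻²·s²; right is kg⁻¹·m⁻⁴·s⁵·A — different.

No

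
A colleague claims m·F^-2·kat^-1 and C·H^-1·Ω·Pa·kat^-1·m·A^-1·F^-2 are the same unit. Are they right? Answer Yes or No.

No

Left side:
  F = kg⁻¹·m⁻²·s⁴·A².
  So F⁻² = kg²·m⁴·s⁻⁸·A⁻⁴.
  kat = s⁻¹·mol.
  So kat⁻¹ = s·mol⁻¹.
  Combining: m·F⁻²·kat⁻¹ = m · (kg²·m⁴·s⁻⁸·A⁻⁴) · (s·mol⁻¹) = kg²·m⁵·s⁻⁷·A⁻⁴·mol⁻¹.
Right side:
  C = A·s = s·A (charge = current × time).
  H = Wb/A (inductance = flux per current),
      = kg·m²·s⁻²·A⁻².
  So H⁻¹ = kg⁻¹·m⁻²·s²·A².
  Ω = V/A (resistance = voltage per current),
      = kg·m²·s⁻³·A⁻².
  Pa = N/m² (pressure = force per area),
      = kg·m⁻¹·s⁻².
  kat = mol/s = s⁻¹·mol (catalytic activity).
  So kat⁻¹ = s·mol⁻¹.
  F = C/V (capacitance = charge per voltage),
      = A·s/(kg·m²·s⁻³·A⁻¹) (substituting C and V),
      = kg⁻¹·m⁻²·s⁴·A².
  So F⁻² = kg²·m⁴·s⁻⁸·A⁻⁴.
  Combining: C·H⁻¹·Ω·Pa·kat⁻¹·m·A⁻¹·F⁻² = (s·A) · (kg⁻¹·m⁻²·s²·A²) · (kg·m²·s⁻³·A⁻²) · (kg·m⁻¹·s⁻²) · (s·mol⁻¹) · m · A⁻¹ · (kg²·m⁴·s⁻⁸·A⁻⁴) = kg³·m⁴·s⁻⁹·A⁻⁴·mol⁻¹.
Left is kg²·m⁵·s⁻⁷·A⁻⁴·mol⁻¹; right is kg³·m⁴·s⁻⁹·A⁻⁴·mol⁻¹ — different.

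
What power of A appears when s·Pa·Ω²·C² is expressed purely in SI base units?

Pa = N/m² (pressure = force per area),
    = kg·m⁻¹·s⁻².
Ω = V/A (resistance = voltage per current),
    = kg·m²·s⁻³·A⁻².
So Ω² = kg²·m⁴·s⁻⁶·A⁻⁴.
C = A·s = s·A (charge = current × time).
So C² = s²·A².
Combining: s·Pa·Ω²·C² = s · (kg·m⁻¹·s⁻²) · (kg²·m⁴·s⁻⁶·A⁻⁴) · (s²·A²) = kg³·m³·s⁻⁵·A⁻².
The exponent of A is -2.

-2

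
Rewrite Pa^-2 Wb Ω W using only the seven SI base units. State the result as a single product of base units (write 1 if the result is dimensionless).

kg·m⁸·s⁻⁴·A⁻³

Pa = kg·m⁻¹·s⁻².
So Pa⁻² = kg⁻²·m²·s⁴.
Wb = kg·m²·s⁻²·A⁻¹.
Ω = kg·m²·s⁻³·A⁻².
W = kg·m²·s⁻³.
Combining: Pa⁻²·Wb·Ω·W = (kg⁻²·m²·s⁴) · (kg·m²·s⁻²·A⁻¹) · (kg·m²·s⁻³·A⁻²) · (kg·m²·s⁻³) = kg·m⁸·s⁻⁴·A⁻³.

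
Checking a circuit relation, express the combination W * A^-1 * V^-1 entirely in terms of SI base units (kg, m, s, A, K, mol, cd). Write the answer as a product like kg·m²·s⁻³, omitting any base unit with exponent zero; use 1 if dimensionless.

1

W = J/s (power = energy per time),
    = kg·m²·s⁻³.
V = W/A (potential = power per current),
    = kg·m²·s⁻³·A⁻¹.
So V⁻¹ = kg⁻¹·m⁻²·s³·A.
Combining: W·A⁻¹·V⁻¹ = (kg·m²·s⁻³) · A⁻¹ · (kg⁻¹·m⁻²·s³·A) = 1.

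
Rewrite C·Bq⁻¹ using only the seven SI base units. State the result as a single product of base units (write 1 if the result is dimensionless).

C = s·A.
Bq = s⁻¹.
So Bq⁻¹ = s.
Combining: C·Bq⁻¹ = (s·A) · s = s²·A.

s²·A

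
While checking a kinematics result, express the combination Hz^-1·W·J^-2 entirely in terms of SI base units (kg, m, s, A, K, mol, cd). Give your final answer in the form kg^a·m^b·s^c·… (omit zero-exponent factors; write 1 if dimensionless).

kg⁻¹·m⁻²·s²

Hz = s⁻¹.
So Hz⁻¹ = s.
W = kg·m²·s⁻³.
J = kg·m²·s⁻².
So J⁻² = kg⁻²·m⁻⁴·s⁴.
Combining: Hz⁻¹·W·J⁻² = s · (kg·m²·s⁻³) · (kg⁻²·m⁻⁴·s⁴) = kg⁻¹·m⁻²·s².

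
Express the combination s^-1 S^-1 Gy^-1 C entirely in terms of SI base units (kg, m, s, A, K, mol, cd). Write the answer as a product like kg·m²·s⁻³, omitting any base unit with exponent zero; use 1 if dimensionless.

S = kg⁻¹·m⁻²·s³·A².
So S⁻¹ = kg·m²·s⁻³·A⁻².
Gy = m²·s⁻².
So Gy⁻¹ = m⁻²·s².
C = s·A.
Combining: s⁻¹·S⁻¹·Gy⁻¹·C = s⁻¹ · (kg·m²·s⁻³·A⁻²) · (m⁻²·s²) · (s·A) = kg·s⁻¹·A⁻¹.

kg·s⁻¹·A⁻¹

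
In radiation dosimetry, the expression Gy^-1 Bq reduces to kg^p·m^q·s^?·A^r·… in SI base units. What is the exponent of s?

1

Gy = m²·s⁻².
So Gy⁻¹ = m⁻²·s².
Bq = s⁻¹.
Combining: Gy⁻¹·Bq = (m⁻²·s²) · s⁻¹ = m⁻²·s.
The exponent of s is 1.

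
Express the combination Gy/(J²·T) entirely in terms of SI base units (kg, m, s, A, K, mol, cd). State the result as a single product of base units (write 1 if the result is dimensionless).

J = N·m (work = force × distance),
    = kg·m²·s⁻².
So J⁻² = kg⁻²·m⁻⁴·s⁴.
Gy = J/kg (absorbed dose = energy per mass),
    = m²·s⁻².
T = Wb/m² (flux density = flux per area),
    = kg·s⁻²·A⁻¹.
So T⁻¹ = kg⁻¹·s²·A.
Combining: J⁻²·Gy·T⁻¹ = (kg⁻²·m⁻⁴·s⁴) · (m²·s⁻²) · (kg⁻¹·s²·A) = kg⁻³·m⁻²·s⁴·A.

kg⁻³·m⁻²·s⁴·A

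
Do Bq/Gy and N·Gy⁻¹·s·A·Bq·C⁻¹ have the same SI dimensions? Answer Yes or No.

Left side:
  Gy = J/kg (absorbed dose = energy per mass),
      = m²·s⁻².
  So Gy⁻¹ = m⁻²·s².
  Bq = 1/s = s⁻¹ (activity is decays per second).
  Combining: Gy⁻¹·Bq = (m⁻²·s²) · s⁻¹ = m⁻²·s.
Right side:
  N = kg·m/s² = kg·m·s⁻² (force = mass × acceleration).
  Gy = J/kg (absorbed dose = energy per mass),
      = m²·s⁻².
  So Gy⁻¹ = m⁻²·s².
  Bq = 1/s = s⁻¹ (activity is decays per second).
  C = A·s = s·A (charge = current × time).
  So C⁻¹ = s⁻¹·A⁻¹.
  Combining: N·Gy⁻¹·s·A·Bq·C⁻¹ = (kg·m·s⁻²) · (m⁻²·s²) · s · A · s⁻¹ · (s⁻¹·A⁻¹) = kg·m⁻¹·s⁻¹.
Left is m⁻²·s; right is kg·m⁻¹·s⁻¹ — different.

No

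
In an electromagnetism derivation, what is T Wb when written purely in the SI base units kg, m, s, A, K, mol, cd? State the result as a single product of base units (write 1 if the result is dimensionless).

kg²·m²·s⁻⁴·A⁻²

T = kg·s⁻²·A⁻¹.
Wb = kg·m²·s⁻²·A⁻¹.
Combining: T·Wb = (kg·s⁻²·A⁻¹) · (kg·m²·s⁻²·A⁻¹) = kg²·m²·s⁻⁴·A⁻².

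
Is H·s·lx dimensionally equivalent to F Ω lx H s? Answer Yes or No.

Left side:
  H = Wb/A (inductance = flux per current),
      = kg·m²·s⁻²·A⁻².
  lx = lm/m² (illuminance = luminous flux per area),
      = m⁻²·cd.
  Combining: H·s·lx = (kg·m²·s⁻²·A⁻²) · s · (m⁻²·cd) = kg·s⁻¹·A⁻²·cd.
Right side:
  F = C/V (capacitance = charge per voltage),
      = A·s/(kg·m²·s⁻³·A⁻¹) (substituting C and V),
      = kg⁻¹·m⁻²·s⁴·A².
  Ω = V/A (resistance = voltage per current),
      = kg·m²·s⁻³·A⁻².
  lx = lm/m² (illuminance = luminous flux per area),
      = m⁻²·cd.
  H = Wb/A (inductance = flux per current),
      = kg·m²·s⁻²·A⁻².
  Combining: F·Ω·lx·H·s = (kg⁻¹·m⁻²·s⁴·A²) · (kg·m²·s⁻³·A⁻²) · (m⁻²·cd) · (kg·m²·s⁻²·A⁻²) · s = kg·A⁻²·cd.
Left is kg·s⁻¹·A⁻²·cd; right is kg·A⁻²·cd — different.

No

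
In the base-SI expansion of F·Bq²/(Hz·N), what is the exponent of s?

5

Hz = 1/s = s⁻¹ (frequency is cycles per second).
So Hz⁻¹ = s.
N = kg·m/s² = kg·m·s⁻² (force = mass × acceleration).
So N⁻¹ = kg⁻¹·m⁻¹·s².
F = C/V (capacitance = charge per voltage),
    = A·s/(kg·m²·s⁻³·A⁻¹) (substituting C and V),
    = kg⁻¹·m⁻²·s⁴·A².
Bq = 1/s = s⁻¹ (activity is decays per second).
So Bq² = s⁻².
Combining: Hz⁻¹·N⁻¹·F·Bq² = s · (kg⁻¹·m⁻¹·s²) · (kg⁻¹·m⁻²·s⁴·A²) · s⁻² = kg⁻²·m⁻³·s⁵·A².
The exponent of s is 5.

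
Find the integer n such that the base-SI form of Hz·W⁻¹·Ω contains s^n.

Hz = 1/s = s⁻¹ (frequency is cycles per second).
W = J/s (power = energy per time),
    = kg·m²·s⁻³.
So W⁻¹ = kg⁻¹·m⁻²·s³.
Ω = V/A (resistance = voltage per current),
    = kg·m²·s⁻³·A⁻².
Combining: Hz·W⁻¹·Ω = s⁻¹ · (kg⁻¹·m⁻²·s³) · (kg·m²·s⁻³·A⁻²) = s⁻¹·A⁻².
The exponent of s is -1.

-1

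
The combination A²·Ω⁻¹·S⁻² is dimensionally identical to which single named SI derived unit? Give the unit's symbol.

W

Ω = V/A (resistance = voltage per current),
    = kg·m²·s⁻³·A⁻².
So Ω⁻¹ = kg⁻¹·m⁻²·s³·A².
S = 1/Ω (conductance is reciprocal resistance),
    = kg⁻¹·m⁻²·s³·A².
So S⁻² = kg²·m⁴·s⁻⁶·A⁻⁴.
Combining: A²·Ω⁻¹·S⁻² = A² · (kg⁻¹·m⁻²·s³·A²) · (kg²·m⁴·s⁻⁶·A⁻⁴) = kg·m²·s⁻³.
kg·m²·s⁻³ is the base-SI form of the watt.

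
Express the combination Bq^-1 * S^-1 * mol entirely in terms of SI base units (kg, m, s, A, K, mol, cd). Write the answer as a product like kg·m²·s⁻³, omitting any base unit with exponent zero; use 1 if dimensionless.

Bq = s⁻¹.
So Bq⁻¹ = s.
S = kg⁻¹·m⁻²·s³·A².
So S⁻¹ = kg·m²·s⁻³·A⁻².
Combining: Bq⁻¹·S⁻¹·mol = s · (kg·m²·s⁻³·A⁻²) · mol = kg·m²·s⁻²·A⁻²·mol.

kg·m²·s⁻²·A⁻²·mol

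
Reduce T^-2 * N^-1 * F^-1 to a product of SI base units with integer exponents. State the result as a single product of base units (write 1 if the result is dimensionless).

T = Wb/m² (flux density = flux per area),
    = kg·s⁻²·A⁻¹.
So T⁻² = kg⁻²·s⁴·A².
N = kg·m/s² = kg·m·s⁻² (force = mass × acceleration).
So N⁻¹ = kg⁻¹·m⁻¹·s².
F = C/V (capacitance = charge per voltage),
    = A·s/(kg·m²·s⁻³·A⁻¹) (substituting C and V),
    = kg⁻¹·m⁻²·s⁴·A².
So F⁻¹ = kg·m²·s⁻⁴·A⁻².
Combining: T⁻²·N⁻¹·F⁻¹ = (kg⁻²·s⁴·A²) · (kg⁻¹·m⁻¹·s²) · (kg·m²·s⁻⁴·A⁻²) = kg⁻²·m·s².

kg⁻²·m·s²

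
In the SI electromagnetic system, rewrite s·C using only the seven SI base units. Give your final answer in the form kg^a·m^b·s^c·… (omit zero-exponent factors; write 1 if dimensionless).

C = A·s = s·A (charge = current × time).
Combining: s·C = s · (s·A) = s²·A.

s²·A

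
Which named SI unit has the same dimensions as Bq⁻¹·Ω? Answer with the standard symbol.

H

Bq = 1/s = s⁻¹ (activity is decays per second).
So Bq⁻¹ = s.
Ω = V/A (resistance = voltage per current),
    = kg·m²·s⁻³·A⁻².
Combining: Bq⁻¹·Ω = s · (kg·m²·s⁻³·A⁻²) = kg·m²·s⁻²·A⁻².
kg·m²·s⁻²·A⁻² is the base-SI form of the henry.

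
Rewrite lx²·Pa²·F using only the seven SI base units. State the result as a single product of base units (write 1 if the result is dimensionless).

kg·m⁻⁸·A²·cd²

lx = lm/m² (illuminance = luminous flux per area),
    = m⁻²·cd.
So lx² = m⁻⁴·cd².
Pa = N/m² (pressure = force per area),
    = kg·m⁻¹·s⁻².
So Pa² = kg²·m⁻²·s⁻⁴.
F = C/V (capacitance = charge per voltage),
    = A·s/(kg·m²·s⁻³·A⁻¹) (substituting C and V),
    = kg⁻¹·m⁻²·s⁴·A².
Combining: lx²·Pa²·F = (m⁻⁴·cd²) · (kg²·m⁻²·s⁻⁴) · (kg⁻¹·m⁻²·s⁴·A²) = kg·m⁻⁸·A²·cd².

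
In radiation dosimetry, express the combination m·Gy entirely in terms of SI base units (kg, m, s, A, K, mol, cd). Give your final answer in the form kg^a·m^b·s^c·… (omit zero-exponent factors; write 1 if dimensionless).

m³·s⁻²

Gy = J/kg (absorbed dose = energy per mass),
    = m²·s⁻².
Combining: m·Gy = m · (m²·s⁻²) = m³·s⁻².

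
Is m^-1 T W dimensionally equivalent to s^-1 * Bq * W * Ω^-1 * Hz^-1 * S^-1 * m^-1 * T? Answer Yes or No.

Left side:
  T = kg·s⁻²·A⁻¹.
  W = kg·m²·s⁻³.
  Combining: m⁻¹·T·W = m⁻¹ · (kg·s⁻²·A⁻¹) · (kg·m²·s⁻³) = kg²·m·s⁻⁵·A⁻¹.
Right side:
  Bq = s⁻¹.
  W = kg·m²·s⁻³.
  Ω = kg·m²·s⁻³·A⁻².
  So Ω⁻¹ = kg⁻¹·m⁻²·s³·A².
  Hz = s⁻¹.
  So Hz⁻¹ = s.
  S = kg⁻¹·m⁻²·s³·A².
  So S⁻¹ = kg·m²·s⁻³·A⁻².
  T = kg·s⁻²·A⁻¹.
  Combining: s⁻¹·Bq·W·Ω⁻¹·Hz⁻¹·S⁻¹·m⁻¹·T = s⁻¹ · s⁻¹ · (kg·m²·s⁻³) · (kg⁻¹·m⁻²·s³·A²) · s · (kg·m²·s⁻³·A⁻²) · m⁻¹ · (kg·s⁻²·A⁻¹) = kg²·m·s⁻⁶·A⁻¹.
Left is kg²·m·s⁻⁵·A⁻¹; right is kg²·m·s⁻⁶·A⁻¹ — different.

No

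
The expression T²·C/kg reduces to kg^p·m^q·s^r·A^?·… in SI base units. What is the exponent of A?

-1

T = kg·s⁻²·A⁻¹.
So T² = kg²·s⁻⁴·A⁻².
C = s·A.
Combining: kg⁻¹·T²·C = kg⁻¹ · (kg²·s⁻⁴·A⁻²) · (s·A) = kg·s⁻³·A⁻¹.
The exponent of A is -1.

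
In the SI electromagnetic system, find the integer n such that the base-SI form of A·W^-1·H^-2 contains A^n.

W = J/s (power = energy per time),
    = kg·m²·s⁻³.
So W⁻¹ = kg⁻¹·m⁻²·s³.
H = Wb/A (inductance = flux per current),
    = kg·m²·s⁻²·A⁻².
So H⁻² = kg⁻²·m⁻⁴·s⁴·A⁴.
Combining: A·W⁻¹·H⁻² = A · (kg⁻¹·m⁻²·s³) · (kg⁻²·m⁻⁴·s⁴·A⁴) = kg⁻³·m⁻⁶·s⁷·A⁵.
The exponent of A is 5.

5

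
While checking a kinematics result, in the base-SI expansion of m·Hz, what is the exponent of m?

1

Hz = 1/s = s⁻¹ (frequency is cycles per second).
Combining: m·Hz = m · s⁻¹ = m·s⁻¹.
The exponent of m is 1.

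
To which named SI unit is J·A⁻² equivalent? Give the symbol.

J = N·m (work = force × distance),
    = kg·m²·s⁻².
Combining: J·A⁻² = (kg·m²·s⁻²) · A⁻² = kg·m²·s⁻²·A⁻².
kg·m²·s⁻²·A⁻² is the base-SI form of the henry.

H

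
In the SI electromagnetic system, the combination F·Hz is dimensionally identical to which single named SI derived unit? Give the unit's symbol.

S

F = C/V (capacitance = charge per voltage),
    = A·s/(kg·m²·s⁻³·A⁻¹) (substituting C and V),
    = kg⁻¹·m⁻²·s⁴·A².
Hz = 1/s = s⁻¹ (frequency is cycles per second).
Combining: F·Hz = (kg⁻¹·m⁻²·s⁴·A²) · s⁻¹ = kg⁻¹·m⁻²·s³·A².
kg⁻¹·m⁻²·s³·A² is the base-SI form of the siemens.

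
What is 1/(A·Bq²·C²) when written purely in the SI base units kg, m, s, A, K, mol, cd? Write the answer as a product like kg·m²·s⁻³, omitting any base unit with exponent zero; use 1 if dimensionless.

Bq = 1/s = s⁻¹ (activity is decays per second).
So Bq⁻² = s².
C = A·s = s·A (charge = current × time).
So C⁻² = s⁻²·A⁻².
Combining: A⁻¹·Bq⁻²·C⁻² = A⁻¹ · s² · (s⁻²·A⁻²) = A⁻³.

A⁻³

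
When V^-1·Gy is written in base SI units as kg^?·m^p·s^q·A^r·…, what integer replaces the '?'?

V = kg·m²·s⁻³·A⁻¹.
So V⁻¹ = kg⁻¹·m⁻²·s³·A.
Gy = m²·s⁻².
Combining: V⁻¹·Gy = (kg⁻¹·m⁻²·s³·A) · (m²·s⁻²) = kg⁻¹·s·A.
The exponent of kg is -1.

-1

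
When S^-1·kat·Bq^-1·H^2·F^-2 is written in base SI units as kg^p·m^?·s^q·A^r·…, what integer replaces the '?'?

S = kg⁻¹·m⁻²·s³·A².
So S⁻¹ = kg·m²·s⁻³·A⁻².
kat = s⁻¹·mol.
Bq = s⁻¹.
So Bq⁻¹ = s.
H = kg·m²·s⁻²·A⁻².
So H² = kg²·m⁴·s⁻⁴·A⁻⁴.
F = kg⁻¹·m⁻²·s⁴·A².
So F⁻² = kg²·m⁴·s⁻⁸·A⁻⁴.
Combining: S⁻¹·kat·Bq⁻¹·H²·F⁻² = (kg·m²·s⁻³·A⁻²) · (s⁻¹·mol) · s · (kg²·m⁴·s⁻⁴·A⁻⁴) · (kg²·m⁴·s⁻⁸·A⁻⁴) = kg⁵·m¹⁰·s⁻¹⁵·A⁻¹⁰·mol.
The exponent of m is 10.

10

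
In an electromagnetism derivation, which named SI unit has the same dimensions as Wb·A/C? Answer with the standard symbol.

V

Wb = V·s (flux: a volt is a weber per second),
    = kg·m²·s⁻²·A⁻¹.
C = A·s = s·A (charge = current × time).
So C⁻¹ = s⁻¹·A⁻¹.
Combining: Wb·A·C⁻¹ = (kg·m²·s⁻²·A⁻¹) · A · (s⁻¹·A⁻¹) = kg·m²·s⁻³·A⁻¹.
kg·m²·s⁻³·A⁻¹ is the base-SI form of the volt.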